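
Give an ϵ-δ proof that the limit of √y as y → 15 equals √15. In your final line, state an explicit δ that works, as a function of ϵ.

Let ϵ > 0 be given. We want δ > 0 such that 0 < |y − 15| < δ implies |√y − √15| < ϵ.
Rationalise: √y − √15 = (y − 15)/(√y + √15), so |√y − √15| = |y − 15|/(√y + √15).
Restrict δ ≤ 15 so that |y − 15| < 15 forces y > 0, and then √y + √15 > √15.
Hence |√y − √15| < |y − 15|/√15, which is < ϵ once |y − 15| < √15·ϵ.
Take δ = min(15, √15·ϵ). If 0 < |y − 15| < δ then y > 0 and |√y − √15| < |y − 15|/√15 < ϵ.

δ = min(15, √15·ϵ)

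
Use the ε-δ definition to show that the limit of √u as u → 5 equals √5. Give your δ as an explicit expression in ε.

Suppose ε > 0. We want δ > 0 such that 0 < |u − 5| < δ implies |√u − √5| < ε.
Rationalise: √u − √5 = (u − 5)/(√u + √5), so |√u − √5| = |u − 5|/(√u + √5).
Restrict δ ≤ 5 so that |u − 5| < 5 forces u > 0, and then √u + √5 > √5.
Hence |√u − √5| < |u − 5|/√5, which is < ε once |u − 5| < √5·ε.
Take δ = min(5, √5·ε). If 0 < |u − 5| < δ then u > 0 and |√u − √5| < |u − 5|/√5 < ε.

δ = min(5, √5·ε)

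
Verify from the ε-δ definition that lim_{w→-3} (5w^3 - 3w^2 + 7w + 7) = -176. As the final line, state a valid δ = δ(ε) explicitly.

δ = min(1, ε/213)

Let ε > 0. We want δ > 0 such that 0 < |w + 3| < δ implies |(5w^3 - 3w^2 + 7w + 7) + 176| < ε.
(5w^3 - 3w^2 + 7w + 7) + 176 = 5w^3 - 3w^2 + 7w + 183 = (w + 3)(5w^2 - 18w + 61).
So |(5w^3 - 3w^2 + 7w + 7) + 176| = |w + 3|·|5w^2 - 18w + 61|.
Assume first that |w + 3| < 1, so |w| < 4. Then |5w^2 - 18w + 61| ≤ 5·4^2 + 18·4 + 61 = 213.
Hence |(5w^3 - 3w^2 + 7w + 7) + 176| ≤ 213|w + 3| < ε provided |w + 3| < ε/213.
Take δ = min(1, ε/213). Then 0 < |w + 3| < δ gives both |w + 3| < 1 and |w + 3| < ε/213, so |(5w^3 - 3w^2 + 7w + 7) + 176| < ε.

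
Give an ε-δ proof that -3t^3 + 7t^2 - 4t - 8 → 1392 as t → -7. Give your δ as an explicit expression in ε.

δ = min(2, ε/695)

Let ε > 0 be given. We want δ > 0 such that 0 < |t + 7| < δ implies |(-3t^3 + 7t^2 - 4t - 8) − 1392| < ε.
(-3t^3 + 7t^2 - 4t - 8) − 1392 = -3t^3 + 7t^2 - 4t - 1400 = (t + 7)(-3t^2 + 28t - 200).
So |(-3t^3 + 7t^2 - 4t - 8) − 1392| = |t + 7|·|-3t^2 + 28t - 200|.
Assume first that |t + 7| < 2, so |t| < 9. Then |-3t^2 + 28t - 200| ≤ 3·9^2 + 28·9 + 200 = 695.
Hence |(-3t^3 + 7t^2 - 4t - 8) − 1392| ≤ 695|t + 7| < ε provided |t + 7| < ε/695.
Choosing δ = min(2, ε/695) ensures both conditions, hence |(-3t^3 + 7t^2 - 4t - 8) − 1392| < ε.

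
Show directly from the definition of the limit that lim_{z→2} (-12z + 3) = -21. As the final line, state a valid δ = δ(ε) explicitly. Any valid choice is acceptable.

δ = ε/12

Let ε > 0. We need δ > 0 so that 0 < |z − 2| < δ implies |(-12z + 3) + 21| < ε.
|(-12z + 3) + 21| = |-12z + 24| = 12|z − 2|.
So 12|z − 2| < ε exactly when |z − 2| < ε/12.
Choosing δ = ε/12 gives |(-12z + 3) + 21| = 12|z − 2| < ε whenever |z − 2| < δ.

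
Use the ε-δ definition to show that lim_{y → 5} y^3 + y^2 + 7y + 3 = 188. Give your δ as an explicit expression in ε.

δ = min(1, ε/109)

Fix ε > 0. We want δ > 0 such that 0 < |y − 5| < δ implies |(y^3 + y^2 + 7y + 3) − 188| < ε.
(y^3 + y^2 + 7y + 3) − 188 = y^3 + y^2 + 7y - 185 = (y − 5)(y^2 + 6y + 37).
So |(y^3 + y^2 + 7y + 3) − 188| = |y − 5|·|y^2 + 6y + 37|.
Require δ ≤ 1. Then |y − 5| < 1 gives |y| < 6, and by the triangle inequality |y^2 + 6y + 37| ≤ 6^2 + 6·6 + 37 = 109.
Hence |(y^3 + y^2 + 7y + 3) − 188| ≤ 109|y − 5| < ε provided |y − 5| < ε/109.
Take δ = min(1, ε/109). Then 0 < |y − 5| < δ gives both |y − 5| < 1 and |y − 5| < ε/109, so |(y^3 + y^2 + 7y + 3) − 188| < ε.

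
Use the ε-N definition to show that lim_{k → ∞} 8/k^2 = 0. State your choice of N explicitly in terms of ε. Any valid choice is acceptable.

Suppose ε > 0. For k ≥ 1, |8/k^2 − 0| = 8/k^2.
8/k^2 < ε ⇔ k^2 > 8/ε ⇔ k > (8/ε)^{1/2}.
Take N = (8/ε)^{1/2}. Then k > N implies 8/k^2 < ε.

N = (8/ε)^{1/2}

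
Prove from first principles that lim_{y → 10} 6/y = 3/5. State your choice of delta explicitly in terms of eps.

delta = min(5, (25/3)eps)

Suppose eps > 0. We seek delta > 0 such that 0 < |y − 10| < delta implies |6/y − (3/5)| < eps.
|6/y − (3/5)| = 6·|10 − y|/(10·|y|) = 6|y − 10|/(10|y|).
Require delta ≤ 5 so that |y| > 10 − 5 = 5, hence 10|y| > 50.
Then |6/y − (3/5)| < 6|y − 10|/50, which is < eps when |y − 10| < (25/3)eps.
Take delta = min(5, (25/3)eps). Then 0 < |y − 10| < delta gives both |y − 10| < 5 and |y − 10| < (25/3)eps, so |6/y − (3/5)| < eps.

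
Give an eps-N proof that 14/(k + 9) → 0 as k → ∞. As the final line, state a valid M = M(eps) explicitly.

Let eps > 0 be given. For k ≥ 1, |14/(k + 9) − 0| = 14/(k + 9) ≤ 14/k.
We need 14/k < eps, i.e. k > 14/eps.
Take M = 14/eps. If k > M then |14/(k + 9)| ≤ 14/k < eps.

M = 14/eps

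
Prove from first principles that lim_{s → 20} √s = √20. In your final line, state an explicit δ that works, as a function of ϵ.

δ = min(20, √20·ϵ)

Let ϵ > 0 be given. We want δ > 0 such that 0 < |s − 20| < δ implies |√s − √20| < ϵ.
Rationalise: √s − √20 = (s − 20)/(√s + √20), so |√s − √20| = |s − 20|/(√s + √20).
Restrict δ ≤ 20 so that |s − 20| < 20 forces s > 0, and then √s + √20 > √20.
Hence |√s − √20| < |s − 20|/√20, which is < ϵ once |s − 20| < √20·ϵ.
Take δ = min(20, √20·ϵ). If 0 < |s − 20| < δ then s > 0 and |√s − √20| < |s − 20|/√20 < ϵ.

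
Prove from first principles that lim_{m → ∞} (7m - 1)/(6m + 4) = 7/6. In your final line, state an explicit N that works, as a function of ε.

Let ε > 0 be given. For m ≥ 1, |(7m - 1)/(6m + 4) − (7/6)| = |-34|/(6(6m + 4)) = 34/(6(6m + 4)).
Since 6m + 4 ≥ 6m for m ≥ 1, this is ≤ 34/(6·6m) = (17/18)/m.
So |(7m - 1)/(6m + 4) − (7/6)| < ε whenever m > (17/18)/ε.
Take N = (17/18)/ε. If m > N then |(7m - 1)/(6m + 4) − (7/6)| ≤ (17/18)/m < ε.

N = (17/18)/ε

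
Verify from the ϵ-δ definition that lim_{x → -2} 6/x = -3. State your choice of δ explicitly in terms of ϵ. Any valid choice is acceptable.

Let ϵ > 0 be given. We seek δ > 0 such that 0 < |x + 2| < δ implies |6/x + 3| < ϵ.
|6/x + 3| = 6·|-2 − x|/(2·|x|) = 6|x + 2|/(2|x|).
Restrict δ ≤ 1. Then |x + 2| < 1 gives |x| > 1, so 2|x| > 2.
Then |6/x + 3| < 6|x + 2|/2, which is < ϵ when |x + 2| < (1/3)ϵ.
Take δ = min(1, (1/3)ϵ). Then 0 < |x + 2| < δ gives both |x + 2| < 1 and |x + 2| < (1/3)ϵ, so |6/x + 3| < ϵ.

δ = min(1, (1/3)ϵ)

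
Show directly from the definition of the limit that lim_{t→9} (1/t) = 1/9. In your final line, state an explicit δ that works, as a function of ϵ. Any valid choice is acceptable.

δ = min(9/2, (81/2)ϵ)

Let ϵ > 0. We seek δ > 0 such that 0 < |t − 9| < δ implies |1/t − (1/9)| < ϵ.
|1/t − (1/9)| = |9 − t|/(9·|t|) = |t − 9|/(9|t|).
Require δ ≤ 9/2 so that |t| > 9 − 9/2 = 9/2, hence 9|t| > 81/2.
Then |1/t − (1/9)| < |t − 9|/(81/2), which is < ϵ when |t − 9| < (81/2)ϵ.
Take δ = min(9/2, (81/2)ϵ). Then 0 < |t − 9| < δ gives both |t − 9| < 9/2 and |t − 9| < (81/2)ϵ, so |1/t − (1/9)| < ϵ.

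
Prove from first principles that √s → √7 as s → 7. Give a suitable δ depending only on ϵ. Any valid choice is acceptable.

δ = min(7, √7·ϵ)

Fix ϵ > 0. We want δ > 0 such that 0 < |s − 7| < δ implies |√s − √7| < ϵ.
Rationalise: √s − √7 = (s − 7)/(√s + √7), so |√s − √7| = |s − 7|/(√s + √7).
Restrict δ ≤ 7 so that |s − 7| < 7 forces s > 0, and then √s + √7 > √7.
Hence |√s − √7| < |s − 7|/√7, which is < ϵ once |s − 7| < √7·ϵ.
Take δ = min(7, √7·ϵ). If 0 < |s − 7| < δ then s > 0 and |√s − √7| < |s − 7|/√7 < ϵ.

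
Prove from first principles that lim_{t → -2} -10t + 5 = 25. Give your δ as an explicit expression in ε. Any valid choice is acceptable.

Let ε > 0 be given. We need δ > 0 so that 0 < |t + 2| < δ implies |(-10t + 5) − 25| < ε.
Since (-10t + 5) − 25 = -10(t + 2), we have |(-10t + 5) − 25| = 10|t + 2|.
Thus it suffices that |t + 2| < ε/10.
Choosing δ = ε/10 gives |(-10t + 5) − 25| = 10|t + 2| < ε whenever |t + 2| < δ.

δ = ε/10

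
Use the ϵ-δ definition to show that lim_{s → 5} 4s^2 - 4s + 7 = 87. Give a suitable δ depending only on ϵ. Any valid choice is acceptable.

Fix ϵ > 0. We want δ > 0 such that 0 < |s − 5| < δ implies |(4s^2 - 4s + 7) − 87| < ϵ.
(4s^2 - 4s + 7) − 87 = 4s^2 - 4s - 80 = (s − 5)(4s + 16).
So |(4s^2 - 4s + 7) − 87| = |s − 5|·|4s + 16|.
Assume first that |s − 5| < 1, so |s| < 6. Then |4s + 16| ≤ 4·6 + 16 = 40.
Hence |(4s^2 - 4s + 7) − 87| ≤ 40|s − 5| < ϵ provided |s − 5| < ϵ/40.
Take δ = min(1, ϵ/40). Then 0 < |s − 5| < δ gives both |s − 5| < 1 and |s − 5| < ϵ/40, so |(4s^2 - 4s + 7) − 87| < ϵ.

δ = min(1, ϵ/40)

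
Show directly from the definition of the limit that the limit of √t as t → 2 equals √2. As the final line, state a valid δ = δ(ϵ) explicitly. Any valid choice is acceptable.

Let ϵ > 0. We want δ > 0 such that 0 < |t − 2| < δ implies |√t − √2| < ϵ.
Rationalise: √t − √2 = (t − 2)/(√t + √2), so |√t − √2| = |t − 2|/(√t + √2).
Restrict δ ≤ 2 so that |t − 2| < 2 forces t > 0, and then √t + √2 > √2.
Hence |√t − √2| < |t − 2|/√2, which is < ϵ once |t − 2| < √2·ϵ.
Take δ = min(2, √2·ϵ). If 0 < |t − 2| < δ then t > 0 and |√t − √2| < |t − 2|/√2 < ϵ.

δ = min(2, √2·ϵ)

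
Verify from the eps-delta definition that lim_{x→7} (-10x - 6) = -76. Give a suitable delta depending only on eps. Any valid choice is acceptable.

Fix eps > 0. We need delta > 0 so that 0 < |x − 7| < delta implies |(-10x - 6) + 76| < eps.
|(-10x - 6) + 76| = |-10x + 70| = 10|x − 7|.
Thus it suffices that |x − 7| < eps/10.
Choosing delta = eps/10 gives |(-10x - 6) + 76| = 10|x − 7| < eps whenever |x − 7| < delta.

delta = eps/10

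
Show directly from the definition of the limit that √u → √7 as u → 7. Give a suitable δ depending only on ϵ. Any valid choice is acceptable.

Suppose ϵ > 0. We want δ > 0 such that 0 < |u − 7| < δ implies |√u − √7| < ϵ.
Multiplying by the conjugate, |√u − √7| = |u − 7|/(√u + √7).
Restrict δ ≤ 7 so that |u − 7| < 7 forces u > 0, and then √u + √7 > √7.
Hence |√u − √7| < |u − 7|/√7, which is < ϵ once |u − 7| < √7·ϵ.
Take δ = min(7, √7·ϵ). If 0 < |u − 7| < δ then u > 0 and |√u − √7| < |u − 7|/√7 < ϵ.

δ = min(7, √7·ϵ)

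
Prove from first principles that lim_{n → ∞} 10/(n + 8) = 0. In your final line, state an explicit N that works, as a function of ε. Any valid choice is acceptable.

Let ε > 0. For n ≥ 1, |10/(n + 8) − 0| = 10/(n + 8) ≤ 10/n.
We need 10/n < ε, i.e. n > 10/ε.
Take N = 10/ε. If n > N then |10/(n + 8)| ≤ 10/n < ε.

N = 10/ε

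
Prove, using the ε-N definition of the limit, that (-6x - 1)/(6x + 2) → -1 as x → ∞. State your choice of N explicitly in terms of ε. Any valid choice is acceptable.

N = (1/6)/ε

Let ε > 0. We seek N > 0 such that x > N implies |(-6x - 1)/(6x + 2) + 1| < ε.
(-6x - 1)/(6x + 2) + 1 = (6(-6x - 1) − (-6)(6x + 2)) / (6(6x + 2)) = 6/(6(6x + 2)).
For x > 0 we have 6x + 2 > 6x, so |(-6x - 1)/(6x + 2) + 1| = 6/(6(6x + 2)) < 6/(6·6x) = (1/6)/x.
Thus |(-6x - 1)/(6x + 2) + 1| < ε whenever x > (1/6)/ε.
Take N = (1/6)/ε. If x > N then |(-6x - 1)/(6x + 2) + 1| < (1/6)/x < ε.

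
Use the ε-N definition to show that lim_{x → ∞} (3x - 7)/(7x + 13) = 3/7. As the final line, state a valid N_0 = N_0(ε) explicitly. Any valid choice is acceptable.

Let ε > 0. We seek N_0 > 0 such that x > N_0 implies |(3x - 7)/(7x + 13) − (3/7)| < ε.
(3x - 7)/(7x + 13) − (3/7) = (7(3x - 7) − 3(7x + 13)) / (7(7x + 13)) = -88/(7(7x + 13)).
For x > 0 we have 7x + 13 > 7x, so |(3x - 7)/(7x + 13) − (3/7)| = 88/(7(7x + 13)) < 88/(7·7x) = (88/49)/x.
Thus |(3x - 7)/(7x + 13) − (3/7)| < ε whenever x > (88/49)/ε.
Take N_0 = (88/49)/ε. If x > N_0 then |(3x - 7)/(7x + 13) − (3/7)| < (88/49)/x < ε.

N_0 = (88/49)/ε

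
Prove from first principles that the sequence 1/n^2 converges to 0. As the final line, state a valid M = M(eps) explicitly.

Let eps > 0 be given. For n ≥ 1, |1/n^2 − 0| = 1/n^2.
1/n^2 < eps ⇔ n^2 > 1/eps ⇔ n > (1/eps)^{1/2}.
Take M = (1/eps)^{1/2}. Then n > M implies 1/n^2 < eps.

M = (1/eps)^{1/2}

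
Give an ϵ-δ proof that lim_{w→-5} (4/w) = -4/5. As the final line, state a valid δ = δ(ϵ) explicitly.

δ = min(5/2, (25/8)ϵ)

Let ϵ > 0. We seek δ > 0 such that 0 < |w + 5| < δ implies |4/w + 4/5| < ϵ.
|4/w + 4/5| = 4·|-5 − w|/(5·|w|) = 4|w + 5|/(5|w|).
Restrict δ ≤ 5/2. Then |w + 5| < 5/2 gives |w| > 5/2, so 5|w| > 25/2.
Then |4/w + 4/5| < 4|w + 5|/(25/2), which is < ϵ when |w + 5| < (25/8)ϵ.
Take δ = min(5/2, (25/8)ϵ). Then 0 < |w + 5| < δ gives both |w + 5| < 5/2 and |w + 5| < (25/8)ϵ, so |4/w + 4/5| < ϵ.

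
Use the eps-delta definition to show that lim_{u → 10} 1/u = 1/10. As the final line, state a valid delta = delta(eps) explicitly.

Let eps > 0. We seek delta > 0 such that 0 < |u − 10| < delta implies |1/u − (1/10)| < eps.
|1/u − (1/10)| = |10 − u|/(10·|u|) = |u − 10|/(10|u|).
Restrict delta ≤ 5. Then |u − 10| < 5 gives |u| > 5, so 10|u| > 50.
Then |1/u − (1/10)| < |u − 10|/50, which is < eps when |u − 10| < 50eps.
Take delta = min(5, 50eps). Then 0 < |u − 10| < delta gives both |u − 10| < 5 and |u − 10| < 50eps, so |1/u − (1/10)| < eps.

delta = min(5, 50eps)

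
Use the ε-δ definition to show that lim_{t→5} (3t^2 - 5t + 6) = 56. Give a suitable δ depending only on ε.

Suppose ε > 0. We want δ > 0 such that 0 < |t − 5| < δ implies |(3t^2 - 5t + 6) − 56| < ε.
(3t^2 - 5t + 6) − 56 = 3t^2 - 5t - 50 = (t − 5)(3t + 10).
So |(3t^2 - 5t + 6) − 56| = |t − 5|·|3t + 10|.
Assume first that |t − 5| < 1, so |t| < 6. Then |3t + 10| ≤ 3·6 + 10 = 28.
Hence |(3t^2 - 5t + 6) − 56| ≤ 28|t − 5| < ε provided |t − 5| < ε/28.
Take δ = min(1, ε/28). Then 0 < |t − 5| < δ gives both |t − 5| < 1 and |t − 5| < ε/28, so |(3t^2 - 5t + 6) − 56| < ε.

δ = min(1, ε/28)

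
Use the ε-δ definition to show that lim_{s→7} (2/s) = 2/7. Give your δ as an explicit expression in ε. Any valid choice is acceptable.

Let ε > 0. We seek δ > 0 such that 0 < |s − 7| < δ implies |2/s − (2/7)| < ε.
|2/s − (2/7)| = 2·|7 − s|/(7·|s|) = 2|s − 7|/(7|s|).
Restrict δ ≤ 7/2. Then |s − 7| < 7/2 gives |s| > 7/2, so 7|s| > 49/2.
Then |2/s − (2/7)| < 2|s − 7|/(49/2), which is < ε when |s − 7| < (49/4)ε.
Take δ = min(7/2, (49/4)ε). Then 0 < |s − 7| < δ gives both |s − 7| < 7/2 and |s − 7| < (49/4)ε, so |2/s − (2/7)| < ε.

δ = min(7/2, (49/4)ε)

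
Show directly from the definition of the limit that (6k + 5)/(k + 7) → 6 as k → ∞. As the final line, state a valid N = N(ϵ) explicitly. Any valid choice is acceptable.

N = 37/ϵ

Fix ϵ > 0. For k ≥ 1, |(6k + 5)/(k + 7) − 6| = |-37|/((k + 7)) = 37/((k + 7)).
Since k + 7 ≥ k for k ≥ 1, this is ≤ 37/(k) = 37/k.
So |(6k + 5)/(k + 7) − 6| < ϵ whenever k > 37/ϵ.
Take N = 37/ϵ. If k > N then |(6k + 5)/(k + 7) − 6| ≤ 37/k < ϵ.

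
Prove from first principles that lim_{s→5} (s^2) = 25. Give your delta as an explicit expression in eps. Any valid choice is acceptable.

delta = min(1, eps/11)

Let eps > 0. We seek delta > 0 with 0 < |s − 5| < delta ⇒ |s^2 − 25| < eps.
Factor: s^2 − 25 = (s − 5)(s + 5), so |s^2 − 25| = |s − 5|·|s + 5|.
Impose delta ≤ 1 so that |s| < 6; then |s + 5| ≤ 11.
Hence |s^2 − 25| ≤ 11|s − 5|, which is < eps once |s − 5| < eps/11.
Take delta = min(1, eps/11). If 0 < |s − 5| < delta then both bounds hold and |s^2 − 25| ≤ 11|s − 5| < 11·(eps/11) = eps.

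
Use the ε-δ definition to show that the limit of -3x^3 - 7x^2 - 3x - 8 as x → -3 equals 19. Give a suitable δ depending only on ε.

δ = min(2, ε/94)

Let ε > 0 be given. We want δ > 0 such that 0 < |x + 3| < δ implies |(-3x^3 - 7x^2 - 3x - 8) − 19| < ε.
(-3x^3 - 7x^2 - 3x - 8) − 19 = -3x^3 - 7x^2 - 3x - 27 = (x + 3)(-3x^2 + 2x - 9).
So |(-3x^3 - 7x^2 - 3x - 8) − 19| = |x + 3|·|-3x^2 + 2x - 9|.
Require δ ≤ 2. Then |x + 3| < 2 gives |x| < 5, and by the triangle inequality |-3x^2 + 2x - 9| ≤ 3·5^2 + 2·5 + 9 = 94.
Hence |(-3x^3 - 7x^2 - 3x - 8) − 19| ≤ 94|x + 3| < ε provided |x + 3| < ε/94.
Take δ = min(2, ε/94). Then 0 < |x + 3| < δ gives both |x + 3| < 2 and |x + 3| < ε/94, so |(-3x^3 - 7x^2 - 3x - 8) − 19| < ε.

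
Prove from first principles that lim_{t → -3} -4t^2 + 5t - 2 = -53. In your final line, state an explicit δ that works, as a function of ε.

Fix ε > 0. We want δ > 0 such that 0 < |t + 3| < δ implies |(-4t^2 + 5t - 2) + 53| < ε.
(-4t^2 + 5t - 2) + 53 = -4t^2 + 5t + 51 = (t + 3)(-4t + 17).
So |(-4t^2 + 5t - 2) + 53| = |t + 3|·|-4t + 17|.
Require δ ≤ 2. Then |t + 3| < 2 gives |t| < 5, and by the triangle inequality |-4t + 17| ≤ 4·5 + 17 = 37.
Hence |(-4t^2 + 5t - 2) + 53| ≤ 37|t + 3| < ε provided |t + 3| < ε/37.
Take δ = min(2, ε/37). Then 0 < |t + 3| < δ gives both |t + 3| < 2 and |t + 3| < ε/37, so |(-4t^2 + 5t - 2) + 53| < ε.

δ = min(2, ε/37)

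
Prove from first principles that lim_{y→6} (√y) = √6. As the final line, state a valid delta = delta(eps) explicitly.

delta = min(6, √6·eps)

Fix eps > 0. We want delta > 0 such that 0 < |y − 6| < delta implies |√y − √6| < eps.
Rationalise: √y − √6 = (y − 6)/(√y + √6), so |√y − √6| = |y − 6|/(√y + √6).
Restrict delta ≤ 6 so that |y − 6| < 6 forces y > 0, and then √y + √6 > √6.
Hence |√y − √6| < |y − 6|/√6, which is < eps once |y − 6| < √6·eps.
Take delta = min(6, √6·eps). If 0 < |y − 6| < delta then y > 0 and |√y − √6| < |y − 6|/√6 < eps.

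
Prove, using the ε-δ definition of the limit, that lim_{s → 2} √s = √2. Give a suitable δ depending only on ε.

Let ε > 0 be given. We want δ > 0 such that 0 < |s − 2| < δ implies |√s − √2| < ε.
Rationalise: √s − √2 = (s − 2)/(√s + √2), so |√s − √2| = |s − 2|/(√s + √2).
Restrict δ ≤ 2 so that |s − 2| < 2 forces s > 0, and then √s + √2 > √2.
Hence |√s − √2| < |s − 2|/√2, which is < ε once |s − 2| < √2·ε.
Take δ = min(2, √2·ε). If 0 < |s − 2| < δ then s > 0 and |√s − √2| < |s − 2|/√2 < ε.

δ = min(2, √2·ε)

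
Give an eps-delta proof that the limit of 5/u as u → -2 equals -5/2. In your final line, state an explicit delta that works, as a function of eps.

delta = min(1, (2/5)eps)

Suppose eps > 0. We seek delta > 0 such that 0 < |u + 2| < delta implies |5/u + 5/2| < eps.
|5/u + 5/2| = 5·|-2 − u|/(2·|u|) = 5|u + 2|/(2|u|).
Restrict delta ≤ 1. Then |u + 2| < 1 gives |u| > 1, so 2|u| > 2.
Then |5/u + 5/2| < 5|u + 2|/2, which is < eps when |u + 2| < (2/5)eps.
Take delta = min(1, (2/5)eps). Then 0 < |u + 2| < delta gives both |u + 2| < 1 and |u + 2| < (2/5)eps, so |5/u + 5/2| < eps.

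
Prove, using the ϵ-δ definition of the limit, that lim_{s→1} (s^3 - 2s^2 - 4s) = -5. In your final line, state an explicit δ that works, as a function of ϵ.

δ = min(2, ϵ/17)

Suppose ϵ > 0. We want δ > 0 such that 0 < |s − 1| < δ implies |(s^3 - 2s^2 - 4s) + 5| < ϵ.
(s^3 - 2s^2 - 4s) + 5 = s^3 - 2s^2 - 4s + 5 = (s − 1)(s^2 - s - 5).
So |(s^3 - 2s^2 - 4s) + 5| = |s − 1|·|s^2 - s - 5|.
Assume first that |s − 1| < 2, so |s| < 3. Then |s^2 - s - 5| ≤ 3^2 + 3 + 5 = 17.
Hence |(s^3 - 2s^2 - 4s) + 5| ≤ 17|s − 1| < ϵ provided |s − 1| < ϵ/17.
Take δ = min(2, ϵ/17). Then 0 < |s − 1| < δ gives both |s − 1| < 2 and |s − 1| < ϵ/17, so |(s^3 - 2s^2 - 4s) + 5| < ϵ.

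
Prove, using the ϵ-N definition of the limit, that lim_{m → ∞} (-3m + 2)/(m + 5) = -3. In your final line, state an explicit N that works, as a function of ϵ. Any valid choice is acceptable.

N = 17/ϵ

Suppose ϵ > 0. For m ≥ 1, |(-3m + 2)/(m + 5) + 3| = |17|/((m + 5)) = 17/((m + 5)).
Since m + 5 ≥ m for m ≥ 1, this is ≤ 17/(m) = 17/m.
So |(-3m + 2)/(m + 5) + 3| < ϵ whenever m > 17/ϵ.
Take N = 17/ϵ. If m > N then |(-3m + 2)/(m + 5) + 3| ≤ 17/m < ϵ.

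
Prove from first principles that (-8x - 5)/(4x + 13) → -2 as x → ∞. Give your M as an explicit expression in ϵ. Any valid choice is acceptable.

M = (21/4)/ϵ

Let ϵ > 0 be given. We seek M > 0 such that x > M implies |(-8x - 5)/(4x + 13) + 2| < ϵ.
(-8x - 5)/(4x + 13) + 2 = (4(-8x - 5) − (-8)(4x + 13)) / (4(4x + 13)) = 84/(4(4x + 13)).
For x > 0 we have 4x + 13 > 4x, so |(-8x - 5)/(4x + 13) + 2| = 84/(4(4x + 13)) < 84/(4·4x) = (21/4)/x.
Thus |(-8x - 5)/(4x + 13) + 2| < ϵ whenever x > (21/4)/ϵ.
Take M = (21/4)/ϵ. If x > M then |(-8x - 5)/(4x + 13) + 2| < (21/4)/x < ϵ.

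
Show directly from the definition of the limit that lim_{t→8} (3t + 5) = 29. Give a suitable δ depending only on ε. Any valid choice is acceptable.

Fix ε > 0. We need δ > 0 so that 0 < |t − 8| < δ implies |(3t + 5) − 29| < ε.
Since (3t + 5) − 29 = 3(t − 8), we have |(3t + 5) − 29| = 3|t − 8|.
Thus it suffices that |t − 8| < ε/3.
Choosing δ = ε/3 gives |(3t + 5) − 29| = 3|t − 8| < ε whenever |t − 8| < δ.

δ = ε/3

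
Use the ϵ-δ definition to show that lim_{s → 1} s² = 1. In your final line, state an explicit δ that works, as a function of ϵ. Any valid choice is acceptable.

δ = min(1, ϵ/3)

Suppose ϵ > 0. We seek δ > 0 with 0 < |s − 1| < δ ⇒ |s² − 1| < ϵ.
Factor: s² − 1 = (s − 1)(s + 1), so |s² − 1| = |s − 1|·|s + 1|.
Restrict δ ≤ 1. Then |s − 1| < 1 gives |s| < 2, so by the triangle inequality |s + 1| ≤ 2 + 1 = 3.
Hence |s² − 1| ≤ 3|s − 1|, which is < ϵ once |s − 1| < ϵ/3.
Take δ = min(1, ϵ/3). If 0 < |s − 1| < δ then both bounds hold and |s² − 1| ≤ 3|s − 1| < 3·(ϵ/3) = ϵ.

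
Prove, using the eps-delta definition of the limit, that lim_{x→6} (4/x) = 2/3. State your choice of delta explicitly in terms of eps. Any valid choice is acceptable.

Let eps > 0 be given. We seek delta > 0 such that 0 < |x − 6| < delta implies |4/x − (2/3)| < eps.
|4/x − (2/3)| = 4·|6 − x|/(6·|x|) = 4|x − 6|/(6|x|).
Restrict delta ≤ 3. Then |x − 6| < 3 gives |x| > 3, so 6|x| > 18.
Then |4/x − (2/3)| < 4|x − 6|/18, which is < eps when |x − 6| < (9/2)eps.
Take delta = min(3, (9/2)eps). Then 0 < |x − 6| < delta gives both |x − 6| < 3 and |x − 6| < (9/2)eps, so |4/x − (2/3)| < eps.

delta = min(3, (9/2)eps)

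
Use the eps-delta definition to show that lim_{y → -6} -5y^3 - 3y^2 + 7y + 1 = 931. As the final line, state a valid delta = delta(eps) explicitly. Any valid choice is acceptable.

delta = min(1, eps/589)

Suppose eps > 0. We want delta > 0 such that 0 < |y + 6| < delta implies |(-5y^3 - 3y^2 + 7y + 1) − 931| < eps.
(-5y^3 - 3y^2 + 7y + 1) − 931 = -5y^3 - 3y^2 + 7y - 930 = (y + 6)(-5y^2 + 27y - 155).
So |(-5y^3 - 3y^2 + 7y + 1) − 931| = |y + 6|·|-5y^2 + 27y - 155|.
Require delta ≤ 1. Then |y + 6| < 1 gives |y| < 7, and by the triangle inequality |-5y^2 + 27y - 155| ≤ 5·7^2 + 27·7 + 155 = 589.
Hence |(-5y^3 - 3y^2 + 7y + 1) − 931| ≤ 589|y + 6| < eps provided |y + 6| < eps/589.
Take delta = min(1, eps/589). Then 0 < |y + 6| < delta gives both |y + 6| < 1 and |y + 6| < eps/589, so |(-5y^3 - 3y^2 + 7y + 1) − 931| < eps.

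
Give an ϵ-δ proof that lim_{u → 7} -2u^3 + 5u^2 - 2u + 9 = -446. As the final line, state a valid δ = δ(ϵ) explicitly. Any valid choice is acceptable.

δ = min(1, ϵ/265)

Fix ϵ > 0. We want δ > 0 such that 0 < |u − 7| < δ implies |(-2u^3 + 5u^2 - 2u + 9) + 446| < ϵ.
(-2u^3 + 5u^2 - 2u + 9) + 446 = -2u^3 + 5u^2 - 2u + 455 = (u − 7)(-2u^2 - 9u - 65).
So |(-2u^3 + 5u^2 - 2u + 9) + 446| = |u − 7|·|-2u^2 - 9u - 65|.
Require δ ≤ 1. Then |u − 7| < 1 gives |u| < 8, and by the triangle inequality |-2u^2 - 9u - 65| ≤ 2·8^2 + 9·8 + 65 = 265.
Hence |(-2u^3 + 5u^2 - 2u + 9) + 446| ≤ 265|u − 7| < ϵ provided |u − 7| < ϵ/265.
Choosing δ = min(1, ϵ/265) ensures both conditions, hence |(-2u^3 + 5u^2 - 2u + 9) + 446| < ϵ.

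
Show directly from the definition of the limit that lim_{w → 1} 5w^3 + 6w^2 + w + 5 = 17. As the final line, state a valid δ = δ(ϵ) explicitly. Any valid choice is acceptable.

δ = min(1, ϵ/54)

Let ϵ > 0. We want δ > 0 such that 0 < |w − 1| < δ implies |(5w^3 + 6w^2 + w + 5) − 17| < ϵ.
(5w^3 + 6w^2 + w + 5) − 17 = 5w^3 + 6w^2 + w - 12 = (w − 1)(5w^2 + 11w + 12).
So |(5w^3 + 6w^2 + w + 5) − 17| = |w − 1|·|5w^2 + 11w + 12|.
Assume first that |w − 1| < 1, so |w| < 2. Then |5w^2 + 11w + 12| ≤ 5·2^2 + 11·2 + 12 = 54.
Hence |(5w^3 + 6w^2 + w + 5) − 17| ≤ 54|w − 1| < ϵ provided |w − 1| < ϵ/54.
Choosing δ = min(1, ϵ/54) ensures both conditions, hence |(5w^3 + 6w^2 + w + 5) − 17| < ϵ.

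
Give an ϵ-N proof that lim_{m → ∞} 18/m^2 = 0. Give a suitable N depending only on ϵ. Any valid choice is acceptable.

N = (18/ϵ)^{1/2}

Let ϵ > 0. For m ≥ 1, |18/m^2 − 0| = 18/m^2.
18/m^2 < ϵ ⇔ m^2 > 18/ϵ ⇔ m > (18/ϵ)^{1/2}.
Take N = (18/ϵ)^{1/2}. Then m > N implies 18/m^2 < ϵ.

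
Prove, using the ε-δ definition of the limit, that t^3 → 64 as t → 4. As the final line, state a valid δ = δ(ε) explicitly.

Let ε > 0. We seek δ > 0 with 0 < |t − 4| < δ ⇒ |t^3 − 64| < ε.
Factor: t^3 − 64 = (t − 4)(t^2 + 4t + 16), so |t^3 − 64| = |t − 4|·|t^2 + 4t + 16|.
Restrict δ ≤ 1. Then |t − 4| < 1 gives |t| < 5, so by the triangle inequality |t^2 + 4t + 16| ≤ 5^2 + 4·5 + 16 = 61.
Hence |t^3 − 64| ≤ 61|t − 4|, which is < ε once |t − 4| < ε/61.
Take δ = min(1, ε/61). If 0 < |t − 4| < δ then both bounds hold and |t^3 − 64| ≤ 61|t − 4| < 61·(ε/61) = ε.

δ = min(1, ε/61)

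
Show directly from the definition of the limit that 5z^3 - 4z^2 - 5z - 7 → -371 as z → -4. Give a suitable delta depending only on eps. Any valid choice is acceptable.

Let eps > 0. We want delta > 0 such that 0 < |z + 4| < delta implies |(5z^3 - 4z^2 - 5z - 7) + 371| < eps.
(5z^3 - 4z^2 - 5z - 7) + 371 = 5z^3 - 4z^2 - 5z + 364 = (z + 4)(5z^2 - 24z + 91).
So |(5z^3 - 4z^2 - 5z - 7) + 371| = |z + 4|·|5z^2 - 24z + 91|.
Require delta ≤ 1. Then |z + 4| < 1 gives |z| < 5, and by the triangle inequality |5z^2 - 24z + 91| ≤ 5·5^2 + 24·5 + 91 = 336.
Hence |(5z^3 - 4z^2 - 5z - 7) + 371| ≤ 336|z + 4| < eps provided |z + 4| < eps/336.
Take delta = min(1, eps/336). Then 0 < |z + 4| < delta gives both |z + 4| < 1 and |z + 4| < eps/336, so |(5z^3 - 4z^2 - 5z - 7) + 371| < eps.

delta = min(1, eps/336)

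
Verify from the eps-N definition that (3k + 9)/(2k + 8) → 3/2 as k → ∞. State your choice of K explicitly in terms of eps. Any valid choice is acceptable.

K = (3/2)/eps

Let eps > 0. For k ≥ 1, |(3k + 9)/(2k + 8) − (3/2)| = |-6|/(2(2k + 8)) = 6/(2(2k + 8)).
Since 2k + 8 ≥ 2k for k ≥ 1, this is ≤ 6/(2·2k) = (3/2)/k.
So |(3k + 9)/(2k + 8) − (3/2)| < eps whenever k > (3/2)/eps.
Take K = (3/2)/eps. If k > K then |(3k + 9)/(2k + 8) − (3/2)| ≤ (3/2)/k < eps.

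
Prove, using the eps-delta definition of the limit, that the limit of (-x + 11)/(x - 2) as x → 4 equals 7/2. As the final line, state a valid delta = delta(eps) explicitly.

delta = min(1, (2/9)eps)

Suppose eps > 0. We want delta > 0 with 0 < |x − 4| < delta ⇒ |(-x + 11)/(x - 2) − (7/2)| < eps.
Combining over a common denominator, (-x + 11)/(x - 2) − (7/2) = [(-x + 11)·2 − 7·(x - 2)] / [2·(x - 2)] = -9(x − 4) / (2(x - 2)).
So |(-x + 11)/(x - 2) − (7/2)| = 9|x − 4| / (2·|x − 2|).
Restrict delta ≤ 1. Then |x − 4| < 1 gives |x − 2| = |(x − 4) + 2| ≥ 2 − 1 = 1.
Hence |(-x + 11)/(x - 2) − (7/2)| < 9|x − 4|/(2·1) = (9/2)|x − 4|, which is < eps once |x − 4| < (2/9)eps.
Take delta = min(1, (2/9)eps). Then 0 < |x − 4| < delta forces both bounds, so |(-x + 11)/(x - 2) − (7/2)| < eps.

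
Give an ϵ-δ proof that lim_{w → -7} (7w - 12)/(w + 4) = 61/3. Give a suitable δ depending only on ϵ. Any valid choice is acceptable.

Let ϵ > 0. We want δ > 0 with 0 < |w + 7| < δ ⇒ |(7w - 12)/(w + 4) − (61/3)| < ϵ.
Combining over a common denominator, (7w - 12)/(w + 4) − (61/3) = [(7w - 12)·(-3) − (-61)·(w + 4)] / [(-3)·(w + 4)] = 40(w + 7) / ((-3)(w + 4)).
So |(7w - 12)/(w + 4) − (61/3)| = 40|w + 7| / (3·|w + 4|).
Require δ ≤ 3/2, so |w + 4| ≥ |-3| − |w + 7| > 3 − 3/2 = 3/2.
Hence |(7w - 12)/(w + 4) − (61/3)| < 40|w + 7|/(3·(3/2)) = (80/9)|w + 7|, which is < ϵ once |w + 7| < (9/80)ϵ.
Take δ = min(3/2, (9/80)ϵ). Then 0 < |w + 7| < δ forces both bounds, so |(7w - 12)/(w + 4) − (61/3)| < ϵ.

δ = min(3/2, (9/80)ϵ)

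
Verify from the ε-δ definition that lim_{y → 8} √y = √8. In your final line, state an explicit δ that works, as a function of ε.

Suppose ε > 0. We want δ > 0 such that 0 < |y − 8| < δ implies |√y − √8| < ε.
Rationalise: √y − √8 = (y − 8)/(√y + √8), so |√y − √8| = |y − 8|/(√y + √8).
Restrict δ ≤ 8 so that |y − 8| < 8 forces y > 0, and then √y + √8 > √8.
Hence |√y − √8| < |y − 8|/√8, which is < ε once |y − 8| < √8·ε.
Take δ = min(8, √8·ε). If 0 < |y − 8| < δ then y > 0 and |√y − √8| < |y − 8|/√8 < ε.

δ = min(8, √8·ε)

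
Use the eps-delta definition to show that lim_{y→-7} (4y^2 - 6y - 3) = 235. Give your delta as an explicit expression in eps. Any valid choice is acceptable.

Let eps > 0 be given. We want delta > 0 such that 0 < |y + 7| < delta implies |(4y^2 - 6y - 3) − 235| < eps.
(4y^2 - 6y - 3) − 235 = 4y^2 - 6y - 238 = (y + 7)(4y - 34).
So |(4y^2 - 6y - 3) − 235| = |y + 7|·|4y - 34|.
Assume first that |y + 7| < 1, so |y| < 8. Then |4y - 34| ≤ 4·8 + 34 = 66.
Hence |(4y^2 - 6y - 3) − 235| ≤ 66|y + 7| < eps provided |y + 7| < eps/66.
Choosing delta = min(1, eps/66) ensures both conditions, hence |(4y^2 - 6y - 3) − 235| < eps.

delta = min(1, eps/66)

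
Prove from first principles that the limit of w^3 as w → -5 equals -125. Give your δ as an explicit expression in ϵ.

Suppose ϵ > 0. We seek δ > 0 with 0 < |w + 5| < δ ⇒ |w^3 + 125| < ϵ.
Factor: w^3 + 125 = (w + 5)(w^2 - 5w + 25), so |w^3 + 125| = |w + 5|·|w^2 - 5w + 25|.
Restrict δ ≤ 1. Then |w + 5| < 1 gives |w| < 6, so by the triangle inequality |w^2 - 5w + 25| ≤ 6^2 + 5·6 + 25 = 91.
Hence |w^3 + 125| ≤ 91|w + 5|, which is < ϵ once |w + 5| < ϵ/91.
Take δ = min(1, ϵ/91). If 0 < |w + 5| < δ then both bounds hold and |w^3 + 125| ≤ 91|w + 5| < 91·(ϵ/91) = ϵ.

δ = min(1, ϵ/91)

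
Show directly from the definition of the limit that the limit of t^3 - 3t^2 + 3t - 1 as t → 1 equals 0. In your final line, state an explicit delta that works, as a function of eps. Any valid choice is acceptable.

Fix eps > 0. We want delta > 0 such that 0 < |t − 1| < delta implies |(t^3 - 3t^2 + 3t - 1)| < eps.
(t^3 - 3t^2 + 3t - 1) = t^3 - 3t^2 + 3t - 1 = (t − 1)(t^2 - 2t + 1).
So |(t^3 - 3t^2 + 3t - 1)| = |t − 1|·|t^2 - 2t + 1|.
Assume first that |t − 1| < 1, so |t| < 2. Then |t^2 - 2t + 1| ≤ 2^2 + 2·2 + 1 = 9.
Hence |(t^3 - 3t^2 + 3t - 1)| ≤ 9|t − 1| < eps provided |t − 1| < eps/9.
Choosing delta = min(1, eps/9) ensures both conditions, hence |(t^3 - 3t^2 + 3t - 1)| < eps.

delta = min(1, eps/9)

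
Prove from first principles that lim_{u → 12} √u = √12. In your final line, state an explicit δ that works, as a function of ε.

Let ε > 0 be given. We want δ > 0 such that 0 < |u − 12| < δ implies |√u − √12| < ε.
Multiplying by the conjugate, |√u − √12| = |u − 12|/(√u + √12).
Restrict δ ≤ 12 so that |u − 12| < 12 forces u > 0, and then √u + √12 > √12.
Hence |√u − √12| < |u − 12|/√12, which is < ε once |u − 12| < √12·ε.
Take δ = min(12, √12·ε). If 0 < |u − 12| < δ then u > 0 and |√u − √12| < |u − 12|/√12 < ε.

δ = min(12, √12·ε)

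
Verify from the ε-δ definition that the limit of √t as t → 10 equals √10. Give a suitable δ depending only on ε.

Let ε > 0 be given. We want δ > 0 such that 0 < |t − 10| < δ implies |√t − √10| < ε.
Rationalise: √t − √10 = (t − 10)/(√t + √10), so |√t − √10| = |t − 10|/(√t + √10).
Restrict δ ≤ 10 so that |t − 10| < 10 forces t > 0, and then √t + √10 > √10.
Hence |√t − √10| < |t − 10|/√10, which is < ε once |t − 10| < √10·ε.
Take δ = min(10, √10·ε). If 0 < |t − 10| < δ then t > 0 and |√t − √10| < |t − 10|/√10 < ε.

δ = min(10, √10·ε)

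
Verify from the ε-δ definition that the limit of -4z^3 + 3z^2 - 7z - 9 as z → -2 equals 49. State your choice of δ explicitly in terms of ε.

δ = min(1, ε/98)

Let ε > 0 be given. We want δ > 0 such that 0 < |z + 2| < δ implies |(-4z^3 + 3z^2 - 7z - 9) − 49| < ε.
(-4z^3 + 3z^2 - 7z - 9) − 49 = -4z^3 + 3z^2 - 7z - 58 = (z + 2)(-4z^2 + 11z - 29).
So |(-4z^3 + 3z^2 - 7z - 9) − 49| = |z + 2|·|-4z^2 + 11z - 29|.
Assume first that |z + 2| < 1, so |z| < 3. Then |-4z^2 + 11z - 29| ≤ 4·3^2 + 11·3 + 29 = 98.
Hence |(-4z^3 + 3z^2 - 7z - 9) − 49| ≤ 98|z + 2| < ε provided |z + 2| < ε/98.
Choosing δ = min(1, ε/98) ensures both conditions, hence |(-4z^3 + 3z^2 - 7z - 9) − 49| < ε.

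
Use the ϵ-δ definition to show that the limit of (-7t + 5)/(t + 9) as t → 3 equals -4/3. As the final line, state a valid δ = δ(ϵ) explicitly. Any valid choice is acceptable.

δ = min(6, (18/17)ϵ)

Let ϵ > 0 be given. We want δ > 0 with 0 < |t − 3| < δ ⇒ |(-7t + 5)/(t + 9) + 4/3| < ϵ.
Combining over a common denominator, (-7t + 5)/(t + 9) + 4/3 = [(-7t + 5)·12 − (-16)·(t + 9)] / [12·(t + 9)] = -68(t − 3) / (12(t + 9)).
So |(-7t + 5)/(t + 9) + 4/3| = 68|t − 3| / (12·|t + 9|).
Restrict δ ≤ 6. Then |t − 3| < 6 gives |t + 9| = |(t − 3) + 12| ≥ 12 − 6 = 6.
Hence |(-7t + 5)/(t + 9) + 4/3| < 68|t − 3|/(12·6) = (17/18)|t − 3|, which is < ϵ once |t − 3| < (18/17)ϵ.
Take δ = min(6, (18/17)ϵ). Then 0 < |t − 3| < δ forces both bounds, so |(-7t + 5)/(t + 9) + 4/3| < ϵ.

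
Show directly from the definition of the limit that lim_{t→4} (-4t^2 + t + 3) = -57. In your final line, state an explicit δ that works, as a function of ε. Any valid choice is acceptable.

Fix ε > 0. We want δ > 0 such that 0 < |t − 4| < δ implies |(-4t^2 + t + 3) + 57| < ε.
(-4t^2 + t + 3) + 57 = -4t^2 + t + 60 = (t − 4)(-4t - 15).
So |(-4t^2 + t + 3) + 57| = |t − 4|·|-4t - 15|.
Require δ ≤ 1. Then |t − 4| < 1 gives |t| < 5, and by the triangle inequality |-4t - 15| ≤ 4·5 + 15 = 35.
Hence |(-4t^2 + t + 3) + 57| ≤ 35|t − 4| < ε provided |t − 4| < ε/35.
Take δ = min(1, ε/35). Then 0 < |t − 4| < δ gives both |t − 4| < 1 and |t − 4| < ε/35, so |(-4t^2 + t + 3) + 57| < ε.

δ = min(1, ε/35)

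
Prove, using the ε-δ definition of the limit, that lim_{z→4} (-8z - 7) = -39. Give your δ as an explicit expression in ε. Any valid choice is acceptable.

δ = ε/8

Fix ε > 0. We need δ > 0 so that 0 < |z − 4| < δ implies |(-8z - 7) + 39| < ε.
|(-8z - 7) + 39| = |-8z + 32| = 8|z − 4|.
Thus it suffices that |z − 4| < ε/8.
Take δ = ε/8. If 0 < |z − 4| < δ then |(-8z - 7) + 39| = 8|z − 4| < 8·(ε/8) = ε.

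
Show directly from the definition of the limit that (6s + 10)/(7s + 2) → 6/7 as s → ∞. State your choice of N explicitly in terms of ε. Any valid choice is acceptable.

Let ε > 0 be given. We seek N > 0 such that s > N implies |(6s + 10)/(7s + 2) − (6/7)| < ε.
(6s + 10)/(7s + 2) − (6/7) = (7(6s + 10) − 6(7s + 2)) / (7(7s + 2)) = 58/(7(7s + 2)).
For s > 0 we have 7s + 2 > 7s, so |(6s + 10)/(7s + 2) − (6/7)| = 58/(7(7s + 2)) < 58/(7·7s) = (58/49)/s.
Thus |(6s + 10)/(7s + 2) − (6/7)| < ε whenever s > (58/49)/ε.
Take N = (58/49)/ε. If s > N then |(6s + 10)/(7s + 2) − (6/7)| < (58/49)/s < ε.

N = (58/49)/ε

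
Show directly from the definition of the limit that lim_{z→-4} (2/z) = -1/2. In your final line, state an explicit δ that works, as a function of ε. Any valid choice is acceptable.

Suppose ε > 0. We seek δ > 0 such that 0 < |z + 4| < δ implies |2/z + 1/2| < ε.
|2/z + 1/2| = 2·|-4 − z|/(4·|z|) = 2|z + 4|/(4|z|).
Restrict δ ≤ 2. Then |z + 4| < 2 gives |z| > 2, so 4|z| > 8.
Then |2/z + 1/2| < 2|z + 4|/8, which is < ε when |z + 4| < 4ε.
Take δ = min(2, 4ε). Then 0 < |z + 4| < δ gives both |z + 4| < 2 and |z + 4| < 4ε, so |2/z + 1/2| < ε.

δ = min(2, 4ε)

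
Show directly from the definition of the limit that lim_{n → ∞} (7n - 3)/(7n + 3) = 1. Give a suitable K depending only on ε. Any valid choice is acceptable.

K = (6/7)/ε

Let ε > 0. For n ≥ 1, |(7n - 3)/(7n + 3) − 1| = |-42|/(7(7n + 3)) = 42/(7(7n + 3)).
Since 7n + 3 ≥ 7n for n ≥ 1, this is ≤ 42/(7·7n) = (6/7)/n.
So |(7n - 3)/(7n + 3) − 1| < ε whenever n > (6/7)/ε.
Take K = (6/7)/ε. If n > K then |(7n - 3)/(7n + 3) − 1| ≤ (6/7)/n < ε.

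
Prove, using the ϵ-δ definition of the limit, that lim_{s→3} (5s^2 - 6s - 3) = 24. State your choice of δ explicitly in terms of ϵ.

Let ϵ > 0 be given. We want δ > 0 such that 0 < |s − 3| < δ implies |(5s^2 - 6s - 3) − 24| < ϵ.
(5s^2 - 6s - 3) − 24 = 5s^2 - 6s - 27 = (s − 3)(5s + 9).
So |(5s^2 - 6s - 3) − 24| = |s − 3|·|5s + 9|.
Require δ ≤ 2. Then |s − 3| < 2 gives |s| < 5, and by the triangle inequality |5s + 9| ≤ 5·5 + 9 = 34.
Hence |(5s^2 - 6s - 3) − 24| ≤ 34|s − 3| < ϵ provided |s − 3| < ϵ/34.
Take δ = min(2, ϵ/34). Then 0 < |s − 3| < δ gives both |s − 3| < 2 and |s − 3| < ϵ/34, so |(5s^2 - 6s - 3) − 24| < ϵ.

δ = min(2, ϵ/34)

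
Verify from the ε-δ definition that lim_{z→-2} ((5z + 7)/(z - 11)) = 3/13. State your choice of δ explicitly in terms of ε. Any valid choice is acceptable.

δ = min(13/2, (169/124)ε)

Suppose ε > 0. We want δ > 0 with 0 < |z + 2| < δ ⇒ |(5z + 7)/(z - 11) − (3/13)| < ε.
Combining over a common denominator, (5z + 7)/(z - 11) − (3/13) = [(5z + 7)·(-13) − (-3)·(z - 11)] / [(-13)·(z - 11)] = -62(z + 2) / ((-13)(z - 11)).
So |(5z + 7)/(z - 11) − (3/13)| = 62|z + 2| / (13·|z − 11|).
Restrict δ ≤ 13/2. Then |z + 2| < 13/2 gives |z − 11| = |(z + 2) + (-13)| ≥ 13 − 13/2 = 13/2.
Hence |(5z + 7)/(z - 11) − (3/13)| < 62|z + 2|/(13·(13/2)) = (124/169)|z + 2|, which is < ε once |z + 2| < (169/124)ε.
Take δ = min(13/2, (169/124)ε). Then 0 < |z + 2| < δ forces both bounds, so |(5z + 7)/(z - 11) − (3/13)| < ε.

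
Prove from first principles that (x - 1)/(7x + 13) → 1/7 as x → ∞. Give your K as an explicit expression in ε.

K = (20/49)/ε

Let ε > 0. We seek K > 0 such that x > K implies |(x - 1)/(7x + 13) − (1/7)| < ε.
(x - 1)/(7x + 13) − (1/7) = (7(x - 1) − (7x + 13)) / (7(7x + 13)) = -20/(7(7x + 13)).
For x > 0 we have 7x + 13 > 7x, so |(x - 1)/(7x + 13) − (1/7)| = 20/(7(7x + 13)) < 20/(7·7x) = (20/49)/x.
Thus |(x - 1)/(7x + 13) − (1/7)| < ε whenever x > (20/49)/ε.
Take K = (20/49)/ε. If x > K then |(x - 1)/(7x + 13) − (1/7)| < (20/49)/x < ε.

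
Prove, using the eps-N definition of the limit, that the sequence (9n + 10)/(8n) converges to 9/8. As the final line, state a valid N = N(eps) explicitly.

Suppose eps > 0. For n ≥ 1, |(9n + 10)/(8n) − (9/8)| = |80|/(8(8n)) = 80/(8(8n)).
Since 8n ≥ 8n for n ≥ 1, this is ≤ 80/(8·8n) = (5/4)/n.
So |(9n + 10)/(8n) − (9/8)| < eps whenever n > (5/4)/eps.
Take N = (5/4)/eps. If n > N then |(9n + 10)/(8n) − (9/8)| ≤ (5/4)/n < eps.

N = (5/4)/eps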